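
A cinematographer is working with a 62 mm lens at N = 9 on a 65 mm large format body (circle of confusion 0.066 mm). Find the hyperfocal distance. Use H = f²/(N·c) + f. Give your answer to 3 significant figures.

Hyperfocal distance H = f²/(N·c) + f = 62²/(9 × 0.066) + 62 = 3844/0.594 + 62 ≈ 6533.4 mm ≈ 6.53 m.

6.53 m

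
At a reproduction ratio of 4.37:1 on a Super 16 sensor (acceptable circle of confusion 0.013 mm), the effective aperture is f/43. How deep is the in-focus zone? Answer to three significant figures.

At magnification m, DoF ≈ 2·N_eff·c/m² = 2 × 43 × 0.013 / 4.37² = 1.118 / 19.1 ≈ 0.0585 mm.

0.0585 mm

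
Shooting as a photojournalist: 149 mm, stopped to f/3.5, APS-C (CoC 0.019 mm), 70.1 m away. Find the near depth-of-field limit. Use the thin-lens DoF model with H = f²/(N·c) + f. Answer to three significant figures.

Hyperfocal distance H = f²/(N·c) + f = 149²/(3.5 × 0.019) + 149 = 22201/0.0665 + 149 ≈ 333998.6 mm ≈ 334.0 m.
Near limit Dn = s·(H − f)/(H + s − 2f) = 70100 × (333998.6 − 149) / (333998.6 + 70100 − 2 × 149) = 70100 × 333849.6 / 403800.6 ≈ 57956 mm ≈ 58.0 m.

58.0 m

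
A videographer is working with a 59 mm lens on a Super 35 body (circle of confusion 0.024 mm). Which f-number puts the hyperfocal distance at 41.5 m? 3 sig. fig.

Rearrange H = f²/(N·c) + f for N: N = f² / ((H − f)·c).
N = 59² / ((41500 − 59) × 0.024) = 3481 / 994.6 ≈ 3.50.

f/3.50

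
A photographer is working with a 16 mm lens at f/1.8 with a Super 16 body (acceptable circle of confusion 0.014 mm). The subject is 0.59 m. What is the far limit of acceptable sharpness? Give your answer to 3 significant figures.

0.625 m

Hyperfocal distance H = f²/(N·c) + f = 16²/(1.8 × 0.014) + 16 = 256/0.0252 + 16 ≈ 10174.7 mm ≈ 10.17 m.
Far limit Df = s·(H − f)/(H − s) = 590 × (10174.7 − 16) / (10174.7 − 590) = 590 × 10158.7 / 9584.7 ≈ 625.33 mm ≈ 0.625 m.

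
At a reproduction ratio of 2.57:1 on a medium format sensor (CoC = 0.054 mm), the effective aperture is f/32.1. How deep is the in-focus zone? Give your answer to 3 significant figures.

At magnification m, DoF ≈ 2·N_eff·c/m² = 2 × 32.1 × 0.054 / 2.57² = 3.467 / 6.605 ≈ 0.525 mm.

0.525 mm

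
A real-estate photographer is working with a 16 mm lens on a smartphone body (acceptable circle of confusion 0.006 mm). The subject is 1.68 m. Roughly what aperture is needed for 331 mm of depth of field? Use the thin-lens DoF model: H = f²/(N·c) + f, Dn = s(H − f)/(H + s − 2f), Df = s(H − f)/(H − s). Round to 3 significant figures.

Write h = H − f = f²/(N·c). The thin-lens limits are Dn = s·h/(h + (s−f)) and Df = s·h/(h − (s−f)), so DoF = Df − Dn = 2·s·(s−f)·h / (h² − (s−f)²).
That is a quadratic in h: DoF·h² − 2·s·(s−f)·h − DoF·(s−f)² = 0 ⇒ h = (s−f)·(s + √(s² + DoF²)) / DoF = 1664 × (1680 + √(1680² + 331²)) / 331 = 1664 × (1680 + 1712.30) / 331 ≈ 17054 mm.
Then N = f²/(c·h) = 16² / (0.006 × 17054) = 256 / 102.32 ≈ 2.50.

f/2.50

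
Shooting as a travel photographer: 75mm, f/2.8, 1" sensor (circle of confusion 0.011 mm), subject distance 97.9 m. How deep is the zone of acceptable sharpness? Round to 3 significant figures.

Hyperfocal distance H = f²/(N·c) + f = 75²/(2.8 × 0.011) + 75 = 5625/0.0308 + 75 ≈ 182704.9 mm ≈ 182.7 m.
Near limit Dn = s·(H − f)/(H + s − 2f) = 97900 × (182704.9 − 75) / (182704.9 + 97900 − 2 × 75) = 97900 × 182629.9 / 280454.9 ≈ 63752 mm.
Far limit Df = s·(H − f)/(H − s) = 97900 × (182704.9 − 75) / (182704.9 − 97900) = 97900 × 182629.9 / 84804.9 ≈ 210831 mm.
Depth of field = Df − Dn = 210831 − 63752 ≈ 147079 mm ≈ 147 m.

147 m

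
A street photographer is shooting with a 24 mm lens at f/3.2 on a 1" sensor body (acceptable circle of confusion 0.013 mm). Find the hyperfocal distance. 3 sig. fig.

13.9 m

Hyperfocal distance H = f²/(N·c) + f = 24²/(3.2 × 0.013) + 24 = 576/0.0416 + 24 ≈ 13870.2 mm ≈ 13.9 m.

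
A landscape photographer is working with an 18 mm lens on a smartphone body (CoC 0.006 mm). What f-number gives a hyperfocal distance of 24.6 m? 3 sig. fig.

Rearrange H = f²/(N·c) + f for N: N = f² / ((H − f)·c).
N = 18² / ((24600 − 18) × 0.006) = 324 / 147.5 ≈ 2.20.

f/2.20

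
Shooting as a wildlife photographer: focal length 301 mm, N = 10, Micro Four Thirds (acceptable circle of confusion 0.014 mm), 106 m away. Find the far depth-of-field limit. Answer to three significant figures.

Hyperfocal distance H = f²/(N·c) + f = 301²/(10 × 0.014) + 301 = 90601/0.14 + 301 ≈ 647451.0 mm ≈ 647.5 m.
Far limit Df = s·(H − f)/(H − s) = 106000 × (647451.0 − 301) / (647451.0 − 106000) = 106000 × 647150.0 / 541451.0 ≈ 126693 mm ≈ 127 m.

127 m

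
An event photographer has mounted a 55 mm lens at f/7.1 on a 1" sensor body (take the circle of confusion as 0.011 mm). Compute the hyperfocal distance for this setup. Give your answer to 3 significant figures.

38.8 m

Hyperfocal distance H = f²/(N·c) + f = 55²/(7.1 × 0.011) + 55 = 3025/0.0781 + 55 ≈ 38787.4 mm ≈ 38.8 m.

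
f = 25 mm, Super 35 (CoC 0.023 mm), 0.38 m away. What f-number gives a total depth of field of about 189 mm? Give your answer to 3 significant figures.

f/18

Write h = H − f = f²/(N·c). The thin-lens limits are Dn = s·h/(h + (s−f)) and Df = s·h/(h − (s−f)), so DoF = Df − Dn = 2·s·(s−f)·h / (h² − (s−f)²).
That is a quadratic in h: DoF·h² − 2·s·(s−f)·h − DoF·(s−f)² = 0 ⇒ h = (s−f)·(s + √(s² + DoF²)) / DoF = 355 × (380 + √(380² + 189²)) / 189 = 355 × (380 + 424.407) / 189 ≈ 1510.9 mm.
Then N = f²/(c·h) = 25² / (0.023 × 1510.9) = 625 / 34.751 ≈ 18.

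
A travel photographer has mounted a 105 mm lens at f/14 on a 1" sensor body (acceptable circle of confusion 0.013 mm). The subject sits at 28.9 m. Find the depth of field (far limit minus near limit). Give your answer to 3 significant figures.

Hyperfocal distance H = f²/(N·c) + f = 105²/(14 × 0.013) + 105 = 11025/0.182 + 105 ≈ 60681.9 mm ≈ 60.68 m.
Near limit Dn = s·(H − f)/(H + s − 2f) = 28900 × (60681.9 − 105) / (60681.9 + 28900 − 2 × 105) = 28900 × 60576.9 / 89371.9 ≈ 19589 mm.
Far limit Df = s·(H − f)/(H − s) = 28900 × (60681.9 − 105) / (60681.9 − 28900) = 28900 × 60576.9 / 31781.9 ≈ 55084 mm.
Depth of field = Df − Dn = 55084 − 19589 ≈ 35495 mm ≈ 35.5 m.

35.5 m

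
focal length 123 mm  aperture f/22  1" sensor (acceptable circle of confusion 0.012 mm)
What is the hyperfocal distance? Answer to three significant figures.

Hyperfocal distance H = f²/(N·c) + f = 123²/(22 × 0.012) + 123 = 15129/0.264 + 123 ≈ 57429.8 mm ≈ 57.4 m.

57.4 m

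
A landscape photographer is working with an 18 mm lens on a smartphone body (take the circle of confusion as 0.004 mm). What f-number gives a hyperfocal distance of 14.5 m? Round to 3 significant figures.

Rearrange H = f²/(N·c) + f for N: N = f² / ((H − f)·c).
N = 18² / ((14500 − 18) × 0.004) = 324 / 57.93 ≈ 5.59.

f/5.59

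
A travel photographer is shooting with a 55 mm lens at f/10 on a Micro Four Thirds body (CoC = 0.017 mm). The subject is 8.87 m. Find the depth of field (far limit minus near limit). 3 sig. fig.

11.6 m

Hyperfocal distance H = f²/(N·c) + f = 55²/(10 × 0.017) + 55 = 3025/0.17 + 55 ≈ 17849.1 mm ≈ 17.85 m.
Near limit Dn = s·(H − f)/(H + s − 2f) = 8870 × (17849.1 − 55) / (17849.1 + 8870 − 2 × 55) = 8870 × 17794.1 / 26609.1 ≈ 5932 mm.
Far limit Df = s·(H − f)/(H − s) = 8870 × (17849.1 − 55) / (17849.1 − 8870) = 8870 × 17794.1 / 8979.1 ≈ 17578 mm.
Depth of field = Df − Dn = 17578 − 5932 ≈ 11646 mm ≈ 11.6 m.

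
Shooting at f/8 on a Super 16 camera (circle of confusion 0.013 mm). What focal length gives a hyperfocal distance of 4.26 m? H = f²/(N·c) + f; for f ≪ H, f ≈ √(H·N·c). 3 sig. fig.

21.0 mm

From H = f²/(N·c) + f, with f ≪ H: f ≈ √(H·N·c) = √(4260 × 8 × 0.013) = √443.04 ≈ 21.05 mm.
Exact: f² + N·c·f − N·c·H = 0 ⇒ f = (−N·c + √((N·c)² + 4·N·c·H))/2 = (−0.104 + √1772.2)/2 ≈ 20.997 mm ≈ 21.0 mm.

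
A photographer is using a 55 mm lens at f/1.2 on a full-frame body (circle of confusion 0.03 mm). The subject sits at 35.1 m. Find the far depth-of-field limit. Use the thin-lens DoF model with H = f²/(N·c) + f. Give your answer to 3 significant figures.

60.2 m

Hyperfocal distance H = f²/(N·c) + f = 55²/(1.2 × 0.03) + 55 = 3025/0.036 + 55 ≈ 84082.8 mm ≈ 84.08 m.
Far limit Df = s·(H − f)/(H − s) = 35100 × (84082.8 − 55) / (84082.8 − 35100) = 35100 × 84027.8 / 48982.8 ≈ 60212 mm ≈ 60.2 m.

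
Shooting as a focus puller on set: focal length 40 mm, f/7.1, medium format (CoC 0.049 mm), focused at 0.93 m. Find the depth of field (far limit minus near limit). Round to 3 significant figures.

Hyperfocal distance H = f²/(N·c) + f = 40²/(7.1 × 0.049) + 40 = 1600/0.3479 + 40 ≈ 4639.0 mm ≈ 4.639 m.
Near limit Dn = s·(H − f)/(H + s − 2f) = 930 × (4639.0 − 40) / (4639.0 + 930 − 2 × 40) = 930 × 4599.0 / 5489.0 ≈ 779.21 mm.
Far limit Df = s·(H − f)/(H − s) = 930 × (4639.0 − 40) / (4639.0 − 930) = 930 × 4599.0 / 3709.0 ≈ 1153.16 mm.
Depth of field = Df − Dn = 1153.16 − 779.21 ≈ 373.95 mm.

374 mm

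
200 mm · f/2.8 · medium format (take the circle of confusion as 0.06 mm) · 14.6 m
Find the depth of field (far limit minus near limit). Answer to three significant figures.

1.77 m

Hyperfocal distance H = f²/(N·c) + f = 200²/(2.8 × 0.06) + 200 = 40000/0.168 + 200 ≈ 238295.2 mm ≈ 238.3 m.
Near limit Dn = s·(H − f)/(H + s − 2f) = 14600 × (238295.2 − 200) / (238295.2 + 14600 − 2 × 200) = 14600 × 238095.2 / 252495.2 ≈ 13767.4 mm.
Far limit Df = s·(H − f)/(H − s) = 14600 × (238295.2 − 200) / (238295.2 − 14600) = 14600 × 238095.2 / 223695.2 ≈ 15539.9 mm.
Depth of field = Df − Dn = 15539.9 − 13767.4 ≈ 1772.5 mm ≈ 1.77 m.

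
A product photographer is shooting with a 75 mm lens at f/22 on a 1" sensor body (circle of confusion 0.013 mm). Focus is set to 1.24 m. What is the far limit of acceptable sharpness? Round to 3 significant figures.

Hyperfocal distance H = f²/(N·c) + f = 75²/(22 × 0.013) + 75 = 5625/0.286 + 75 ≈ 19742.8 mm ≈ 19.74 m.
Far limit Df = s·(H − f)/(H − s) = 1240 × (19742.8 − 75) / (19742.8 − 1240) = 1240 × 19667.8 / 18502.8 ≈ 1318.1 mm ≈ 1.32 m.

1.32 m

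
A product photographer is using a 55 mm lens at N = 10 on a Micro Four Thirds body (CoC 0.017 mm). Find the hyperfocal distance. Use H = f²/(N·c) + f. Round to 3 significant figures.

17.8 m

Hyperfocal distance H = f²/(N·c) + f = 55²/(10 × 0.017) + 55 = 3025/0.17 + 55 ≈ 17849.1 mm ≈ 17.8 m.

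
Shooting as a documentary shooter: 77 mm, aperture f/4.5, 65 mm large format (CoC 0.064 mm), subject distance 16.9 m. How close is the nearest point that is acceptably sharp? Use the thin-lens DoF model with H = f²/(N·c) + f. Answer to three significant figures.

9.30 m

Hyperfocal distance H = f²/(N·c) + f = 77²/(4.5 × 0.064) + 77 = 5929/0.288 + 77 ≈ 20663.8 mm ≈ 20.66 m.
Near limit Dn = s·(H − f)/(H + s − 2f) = 16900 × (20663.8 − 77) / (20663.8 + 16900 − 2 × 77) = 16900 × 20586.8 / 37409.8 ≈ 9300.2 mm ≈ 9.30 m.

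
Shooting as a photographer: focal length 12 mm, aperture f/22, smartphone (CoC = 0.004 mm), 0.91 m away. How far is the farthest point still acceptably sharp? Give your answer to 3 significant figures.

Hyperfocal distance H = f²/(N·c) + f = 12²/(22 × 0.004) + 12 = 144/0.088 + 12 ≈ 1648.4 mm ≈ 1.648 m.
Far limit Df = s·(H − f)/(H − s) = 910 × (1648.4 − 12) / (1648.4 − 910) = 910 × 1636.4 / 738.4 ≈ 2016.7 mm ≈ 2.02 m.

2.02 m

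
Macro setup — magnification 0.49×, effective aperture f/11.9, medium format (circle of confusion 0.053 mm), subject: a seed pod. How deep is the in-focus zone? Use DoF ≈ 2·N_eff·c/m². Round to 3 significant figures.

At magnification m, DoF ≈ 2·N_eff·c/m² = 2 × 11.9 × 0.053 / 0.49² = 1.261 / 0.2401 ≈ 5.25 mm.

5.25 mm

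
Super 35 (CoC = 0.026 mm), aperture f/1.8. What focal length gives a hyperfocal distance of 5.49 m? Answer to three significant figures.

16.0 mm

From H = f²/(N·c) + f, with f ≪ H: f ≈ √(H·N·c) = √(5490 × 1.8 × 0.026) = √256.93 ≈ 16.03 mm.
The +f correction barely moves this — solving exactly, f² + N·c·f − N·c·H = 0 ⇒ f = (−N·c + √((N·c)² + 4·N·c·H))/2 = (−0.0468 + √1027.7)/2 ≈ 16.006 mm, so f ≈ 16.0 mm.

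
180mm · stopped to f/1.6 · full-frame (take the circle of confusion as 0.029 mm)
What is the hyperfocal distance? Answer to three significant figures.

698 m

Hyperfocal distance H = f²/(N·c) + f = 180²/(1.6 × 0.029) + 180 = 32400/0.0464 + 180 ≈ 698455.9 mm ≈ 698 m.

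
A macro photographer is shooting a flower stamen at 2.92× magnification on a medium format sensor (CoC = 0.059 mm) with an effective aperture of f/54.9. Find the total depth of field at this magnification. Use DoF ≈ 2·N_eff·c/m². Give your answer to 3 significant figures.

0.760 mm

At magnification m, DoF ≈ 2·N_eff·c/m² = 2 × 54.9 × 0.059 / 2.92² = 6.478 / 8.526 ≈ 0.76 mm.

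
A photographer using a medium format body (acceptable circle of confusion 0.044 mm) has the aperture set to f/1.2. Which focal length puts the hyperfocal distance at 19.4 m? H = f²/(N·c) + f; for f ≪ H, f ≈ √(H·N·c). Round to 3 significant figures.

From H = f²/(N·c) + f, with f ≪ H: f ≈ √(H·N·c) = √(19400 × 1.2 × 0.044) = √1024.3 ≈ 32.00 mm.
The +f correction barely moves this — solving exactly, f² + N·c·f − N·c·H = 0 ⇒ f = (−N·c + √((N·c)² + 4·N·c·H))/2 = (−0.0528 + √4097.3)/2 ≈ 31.979 mm, so f ≈ 32.0 mm.

32.0 mm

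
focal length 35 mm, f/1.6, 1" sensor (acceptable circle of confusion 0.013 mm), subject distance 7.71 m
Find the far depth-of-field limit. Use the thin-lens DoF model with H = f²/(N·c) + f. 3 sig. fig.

Hyperfocal distance H = f²/(N·c) + f = 35²/(1.6 × 0.013) + 35 = 1225/0.0208 + 35 ≈ 58929.2 mm ≈ 58.93 m.
Far limit Df = s·(H − f)/(H − s) = 7710 × (58929.2 − 35) / (58929.2 − 7710) = 7710 × 58894.2 / 51219.2 ≈ 8865.3 mm ≈ 8.87 m.

8.87 m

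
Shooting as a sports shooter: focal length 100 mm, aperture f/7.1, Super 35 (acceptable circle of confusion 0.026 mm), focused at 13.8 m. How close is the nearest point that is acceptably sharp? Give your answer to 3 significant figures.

11.0 m

Hyperfocal distance H = f²/(N·c) + f = 100²/(7.1 × 0.026) + 100 = 10000/0.1846 + 100 ≈ 54271.2 mm ≈ 54.27 m.
Near limit Dn = s·(H − f)/(H + s − 2f) = 13800 × (54271.2 − 100) / (54271.2 + 13800 − 2 × 100) = 13800 × 54171.2 / 67871.2 ≈ 11014 mm ≈ 11.0 m.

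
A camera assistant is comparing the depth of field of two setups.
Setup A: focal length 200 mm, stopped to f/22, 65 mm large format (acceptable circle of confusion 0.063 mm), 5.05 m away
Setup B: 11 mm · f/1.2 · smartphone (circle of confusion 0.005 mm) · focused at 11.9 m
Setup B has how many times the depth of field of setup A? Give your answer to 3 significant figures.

Setup A: H = 200²/(22×0.063) + 200 ≈ 29060.0 mm; DoF = Df − Dn = 6070.1 − 4323.4 ≈ 1746.7 mm.
Setup B: H = 11²/(1.2×0.005) + 11 ≈ 20177.7 mm; DoF = Df − Dn = 28992 − 7486 ≈ 21506 mm.
Ratio = 21506 / 1746.7 ≈ 12.3.

12.3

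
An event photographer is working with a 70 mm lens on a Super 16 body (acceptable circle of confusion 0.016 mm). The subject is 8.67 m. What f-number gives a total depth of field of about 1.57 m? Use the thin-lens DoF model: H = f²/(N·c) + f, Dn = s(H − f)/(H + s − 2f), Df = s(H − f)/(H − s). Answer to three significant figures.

f/3.20

Write h = H − f = f²/(N·c). The thin-lens limits are Dn = s·h/(h + (s−f)) and Df = s·h/(h − (s−f)), so DoF = Df − Dn = 2·s·(s−f)·h / (h² − (s−f)²).
That is a quadratic in h: DoF·h² − 2·s·(s−f)·h − DoF·(s−f)² = 0 ⇒ h = (s−f)·(s + √(s² + DoF²)) / DoF = 8600 × (8670 + √(8670² + 1570²)) / 1570 = 8600 × (8670 + 8811.00) / 1570 ≈ 95756 mm.
Then N = f²/(c·h) = 70² / (0.016 × 95756) = 4900 / 1532.1 ≈ 3.20.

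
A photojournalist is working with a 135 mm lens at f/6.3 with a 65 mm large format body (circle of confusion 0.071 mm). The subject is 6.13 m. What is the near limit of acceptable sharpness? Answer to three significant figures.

Hyperfocal distance H = f²/(N·c) + f = 135²/(6.3 × 0.071) + 135 = 18225/0.4473 + 135 ≈ 40879.5 mm ≈ 40.88 m.
Near limit Dn = s·(H − f)/(H + s − 2f) = 6130 × (40879.5 − 135) / (40879.5 + 6130 − 2 × 135) = 6130 × 40744.5 / 46739.5 ≈ 5343.7 mm ≈ 5.34 m.

5.34 m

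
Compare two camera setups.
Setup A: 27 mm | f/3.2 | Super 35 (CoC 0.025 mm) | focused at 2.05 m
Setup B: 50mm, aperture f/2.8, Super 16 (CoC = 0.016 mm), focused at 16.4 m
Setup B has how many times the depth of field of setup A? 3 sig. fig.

Setup A: H = 27²/(3.2×0.025) + 27 ≈ 9139.5 mm; DoF = Df − Dn = 2634.97 − 1677.57 ≈ 957.40 mm.
Setup B: H = 50²/(2.8×0.016) + 50 ≈ 55853.6 mm; DoF = Df − Dn = 23196 − 12684 ≈ 10512 mm.
Ratio = 10512 / 957.40 ≈ 11.0.

11.0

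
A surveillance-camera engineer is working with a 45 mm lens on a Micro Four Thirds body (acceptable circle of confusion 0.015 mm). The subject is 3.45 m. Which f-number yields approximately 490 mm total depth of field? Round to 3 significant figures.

Write h = H − f = f²/(N·c). The thin-lens limits are Dn = s·h/(h + (s−f)) and Df = s·h/(h − (s−f)), so DoF = Df − Dn = 2·s·(s−f)·h / (h² − (s−f)²).
That is a quadratic in h: DoF·h² − 2·s·(s−f)·h − DoF·(s−f)² = 0 ⇒ h = (s−f)·(s + √(s² + DoF²)) / DoF = 3405 × (3450 + √(3450² + 490²)) / 490 = 3405 × (3450 + 3484.62) / 490 ≈ 48189 mm.
Then N = f²/(c·h) = 45² / (0.015 × 48189) = 2025 / 722.83 ≈ 2.80.

f/2.80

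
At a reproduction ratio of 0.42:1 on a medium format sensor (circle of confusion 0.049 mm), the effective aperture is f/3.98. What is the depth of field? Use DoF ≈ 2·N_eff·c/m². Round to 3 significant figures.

At magnification m, DoF ≈ 2·N_eff·c/m² = 2 × 3.98 × 0.049 / 0.42² = 0.39 / 0.1764 ≈ 2.21 mm.

2.21 mm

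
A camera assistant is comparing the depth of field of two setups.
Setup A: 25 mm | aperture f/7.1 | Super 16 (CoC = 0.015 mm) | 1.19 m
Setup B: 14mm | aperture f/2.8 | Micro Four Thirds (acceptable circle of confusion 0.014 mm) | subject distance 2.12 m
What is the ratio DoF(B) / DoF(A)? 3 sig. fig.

Setup A: H = 25²/(7.1×0.015) + 25 ≈ 5893.5 mm; DoF = Df − Dn = 1484.75 − 992.89 ≈ 491.86 mm.
Setup B: H = 14²/(2.8×0.014) + 14 ≈ 5014.0 mm; DoF = Df − Dn = 3662.8 − 1491.7 ≈ 2171.1 mm.
Ratio = 2171.1 / 491.86 ≈ 4.41.

4.41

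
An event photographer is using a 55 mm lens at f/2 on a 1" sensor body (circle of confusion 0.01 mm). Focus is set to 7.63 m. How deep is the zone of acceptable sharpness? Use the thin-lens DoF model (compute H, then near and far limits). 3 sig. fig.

0.766 m

Hyperfocal distance H = f²/(N·c) + f = 55²/(2 × 0.01) + 55 = 3025/0.02 + 55 ≈ 151305.0 mm ≈ 151.3 m.
Near limit Dn = s·(H − f)/(H + s − 2f) = 7630 × (151305.0 − 55) / (151305.0 + 7630 − 2 × 55) = 7630 × 151250.0 / 158825.0 ≈ 7266.09 mm.
Far limit Df = s·(H − f)/(H − s) = 7630 × (151305.0 − 55) / (151305.0 − 7630) = 7630 × 151250.0 / 143675.0 ≈ 8032.28 mm.
Depth of field = Df − Dn = 8032.28 − 7266.09 ≈ 766.19 mm ≈ 0.766 m.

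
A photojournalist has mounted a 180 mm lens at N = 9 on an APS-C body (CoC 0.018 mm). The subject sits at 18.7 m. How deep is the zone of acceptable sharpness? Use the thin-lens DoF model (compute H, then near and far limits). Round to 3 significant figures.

3.49 m

Hyperfocal distance H = f²/(N·c) + f = 180²/(9 × 0.018) + 180 = 32400/0.162 + 180 ≈ 200180.0 mm ≈ 200.2 m.
Near limit Dn = s·(H − f)/(H + s − 2f) = 18700 × (200180.0 − 180) / (200180.0 + 18700 − 2 × 180) = 18700 × 200000.0 / 218520.0 ≈ 17115.1 mm.
Far limit Df = s·(H − f)/(H − s) = 18700 × (200180.0 − 180) / (200180.0 − 18700) = 18700 × 200000.0 / 181480.0 ≈ 20608.3 mm.
Depth of field = Df − Dn = 20608.3 − 17115.1 ≈ 3493.2 mm ≈ 3.49 m.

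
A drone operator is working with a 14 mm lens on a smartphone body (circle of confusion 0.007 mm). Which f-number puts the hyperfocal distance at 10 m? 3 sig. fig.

Rearrange H = f²/(N·c) + f for N: N = f² / ((H − f)·c).
N = 14² / ((10000 − 14) × 0.007) = 196 / 69.90 ≈ 2.80.

f/2.80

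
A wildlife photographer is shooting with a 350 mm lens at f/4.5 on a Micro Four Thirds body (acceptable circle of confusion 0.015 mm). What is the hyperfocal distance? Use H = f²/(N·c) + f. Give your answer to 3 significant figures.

1820 m

Hyperfocal distance H = f²/(N·c) + f = 350²/(4.5 × 0.015) + 350 = 122500/0.0675 + 350 ≈ 1815164.8 mm ≈ 1820 m.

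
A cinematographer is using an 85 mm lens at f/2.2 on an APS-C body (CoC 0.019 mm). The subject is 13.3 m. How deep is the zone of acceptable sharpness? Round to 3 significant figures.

2.05 m

Hyperfocal distance H = f²/(N·c) + f = 85²/(2.2 × 0.019) + 85 = 7225/0.0418 + 85 ≈ 172931.9 mm ≈ 172.9 m.
Near limit Dn = s·(H − f)/(H + s − 2f) = 13300 × (172931.9 − 85) / (172931.9 + 13300 − 2 × 85) = 13300 × 172846.9 / 186061.9 ≈ 12355.4 mm.
Far limit Df = s·(H − f)/(H − s) = 13300 × (172931.9 − 85) / (172931.9 − 13300) = 13300 × 172846.9 / 159631.9 ≈ 14401.0 mm.
Depth of field = Df − Dn = 14401.0 − 12355.4 ≈ 2045.6 mm ≈ 2.05 m.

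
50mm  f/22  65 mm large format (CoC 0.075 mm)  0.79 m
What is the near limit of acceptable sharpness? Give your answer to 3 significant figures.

Hyperfocal distance H = f²/(N·c) + f = 50²/(22 × 0.075) + 50 = 2500/1.65 + 50 ≈ 1565.2 mm ≈ 1.565 m.
Near limit Dn = s·(H − f)/(H + s − 2f) = 790 × (1565.2 − 50) / (1565.2 + 790 − 2 × 50) = 790 × 1515.2 / 2255.2 ≈ 530.77 mm ≈ 0.531 m.

0.531 m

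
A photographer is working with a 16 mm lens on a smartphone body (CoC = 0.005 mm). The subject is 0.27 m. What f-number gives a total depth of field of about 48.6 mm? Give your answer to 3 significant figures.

f/18

Write h = H − f = f²/(N·c). The thin-lens limits are Dn = s·h/(h + (s−f)) and Df = s·h/(h − (s−f)), so DoF = Df − Dn = 2·s·(s−f)·h / (h² − (s−f)²).
That is a quadratic in h: DoF·h² − 2·s·(s−f)·h − DoF·(s−f)² = 0 ⇒ h = (s−f)·(s + √(s² + DoF²)) / DoF = 254 × (270 + √(270² + 48.6²)) / 48.6 = 254 × (270 + 274.339) / 48.6 ≈ 2844.9 mm.
Then N = f²/(c·h) = 16² / (0.005 × 2844.9) = 256 / 14.224 ≈ 18.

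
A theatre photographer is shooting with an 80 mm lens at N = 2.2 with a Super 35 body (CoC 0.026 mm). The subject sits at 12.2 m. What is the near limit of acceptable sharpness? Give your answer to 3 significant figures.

Hyperfocal distance H = f²/(N·c) + f = 80²/(2.2 × 0.026) + 80 = 6400/0.0572 + 80 ≈ 111968.1 mm ≈ 112.0 m.
Near limit Dn = s·(H − f)/(H + s − 2f) = 12200 × (111968.1 − 80) / (111968.1 + 12200 − 2 × 80) = 12200 × 111888.1 / 124008.1 ≈ 11008 mm ≈ 11.0 m.

11.0 m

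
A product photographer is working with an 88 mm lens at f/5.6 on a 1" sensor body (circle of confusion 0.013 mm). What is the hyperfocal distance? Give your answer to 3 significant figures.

106 m

Hyperfocal distance H = f²/(N·c) + f = 88²/(5.6 × 0.013) + 88 = 7744/0.0728 + 88 ≈ 106461.6 mm ≈ 106 m.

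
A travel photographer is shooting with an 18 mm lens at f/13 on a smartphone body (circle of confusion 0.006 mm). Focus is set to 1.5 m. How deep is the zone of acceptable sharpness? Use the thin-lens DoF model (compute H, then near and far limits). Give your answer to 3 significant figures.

1.23 m

Hyperfocal distance H = f²/(N·c) + f = 18²/(13 × 0.006) + 18 = 324/0.078 + 18 ≈ 4171.8 mm ≈ 4.172 m.
Near limit Dn = s·(H − f)/(H + s − 2f) = 1500 × (4171.8 − 18) / (4171.8 + 1500 − 2 × 18) = 1500 × 4153.8 / 5635.8 ≈ 1105.6 mm.
Far limit Df = s·(H − f)/(H − s) = 1500 × (4171.8 − 18) / (4171.8 − 1500) = 1500 × 4153.8 / 2671.8 ≈ 2332.0 mm.
Depth of field = Df − Dn = 2332.0 − 1105.6 ≈ 1226.4 mm ≈ 1.23 m.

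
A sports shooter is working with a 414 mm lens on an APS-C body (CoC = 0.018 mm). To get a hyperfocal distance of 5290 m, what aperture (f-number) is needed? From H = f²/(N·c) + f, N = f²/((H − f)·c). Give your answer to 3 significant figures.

f/1.80

Rearrange H = f²/(N·c) + f for N: N = f² / ((H − f)·c).
N = 414² / ((5290000 − 414) × 0.018) = 171396 / 95213 ≈ 1.80.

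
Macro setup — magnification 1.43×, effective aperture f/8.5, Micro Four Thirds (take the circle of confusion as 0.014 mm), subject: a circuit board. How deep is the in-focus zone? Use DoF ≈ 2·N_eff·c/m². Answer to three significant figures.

At magnification m, DoF ≈ 2·N_eff·c/m² = 2 × 8.5 × 0.014 / 1.43² = 0.238 / 2.045 ≈ 0.116 mm.

0.116 mm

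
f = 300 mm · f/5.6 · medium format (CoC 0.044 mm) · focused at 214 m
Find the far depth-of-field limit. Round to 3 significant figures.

516 m

Hyperfocal distance H = f²/(N·c) + f = 300²/(5.6 × 0.044) + 300 = 90000/0.2464 + 300 ≈ 365559.7 mm ≈ 365.6 m.
Far limit Df = s·(H − f)/(H − s) = 214000 × (365559.7 − 300) / (365559.7 − 214000) = 214000 × 365259.7 / 151559.7 ≈ 515741 mm ≈ 516 m.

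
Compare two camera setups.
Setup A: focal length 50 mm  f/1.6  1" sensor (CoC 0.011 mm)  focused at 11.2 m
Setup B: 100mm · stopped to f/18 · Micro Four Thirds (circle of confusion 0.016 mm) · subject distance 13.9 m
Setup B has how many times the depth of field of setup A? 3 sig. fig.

7.42

Setup A: H = 50²/(1.6×0.011) + 50 ≈ 142095.5 mm; DoF = Df − Dn = 12154.0 − 10384.8 ≈ 1769.2 mm.
Setup B: H = 100²/(18×0.016) + 100 ≈ 34822.2 mm; DoF = Df − Dn = 23068 − 9947 ≈ 13121 mm.
Ratio = 13121 / 1769.2 ≈ 7.42.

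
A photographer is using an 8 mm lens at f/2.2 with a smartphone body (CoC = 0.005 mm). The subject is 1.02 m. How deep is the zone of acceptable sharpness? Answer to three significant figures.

Hyperfocal distance H = f²/(N·c) + f = 8²/(2.2 × 0.005) + 8 = 64/0.011 + 8 ≈ 5826.2 mm ≈ 5.826 m.
Near limit Dn = s·(H − f)/(H + s − 2f) = 1020 × (5826.2 − 8) / (5826.2 + 1020 − 2 × 8) = 1020 × 5818.2 / 6830.2 ≈ 868.87 mm.
Far limit Df = s·(H − f)/(H − s) = 1020 × (5826.2 − 8) / (5826.2 − 1020) = 1020 × 5818.2 / 4806.2 ≈ 1234.77 mm.
Depth of field = Df − Dn = 1234.77 − 868.87 ≈ 365.90 mm.

366 mm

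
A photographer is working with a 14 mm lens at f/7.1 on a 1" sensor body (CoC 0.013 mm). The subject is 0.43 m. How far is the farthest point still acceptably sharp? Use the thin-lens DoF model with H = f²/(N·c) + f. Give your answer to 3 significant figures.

Hyperfocal distance H = f²/(N·c) + f = 14²/(7.1 × 0.013) + 14 = 196/0.0923 + 14 ≈ 2137.5 mm ≈ 2.138 m.
Far limit Df = s·(H − f)/(H − s) = 430 × (2137.5 − 14) / (2137.5 − 430) = 430 × 2123.5 / 1707.5 ≈ 534.76 mm ≈ 0.535 m.

0.535 m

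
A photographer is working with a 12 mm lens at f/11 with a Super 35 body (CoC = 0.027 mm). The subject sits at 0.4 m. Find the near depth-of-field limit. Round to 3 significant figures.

222 mm

Hyperfocal distance H = f²/(N·c) + f = 12²/(11 × 0.027) + 12 = 144/0.297 + 12 ≈ 496.8 mm ≈ 0.497 m.
Near limit Dn = s·(H − f)/(H + s − 2f) = 400 × (496.8 − 12) / (496.8 + 400 − 2 × 12) = 400 × 484.8 / 872.8 ≈ 222.19 mm.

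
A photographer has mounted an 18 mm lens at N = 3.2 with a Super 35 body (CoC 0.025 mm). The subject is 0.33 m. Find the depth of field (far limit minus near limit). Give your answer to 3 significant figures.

51.1 mm

Hyperfocal distance H = f²/(N·c) + f = 18²/(3.2 × 0.025) + 18 = 324/0.08 + 18 ≈ 4068.0 mm ≈ 4.068 m.
Near limit Dn = s·(H − f)/(H + s − 2f) = 330 × (4068.0 − 18) / (4068.0 + 330 − 2 × 18) = 330 × 4050.0 / 4362.0 ≈ 306.396 mm.
Far limit Df = s·(H − f)/(H − s) = 330 × (4068.0 − 18) / (4068.0 − 330) = 330 × 4050.0 / 3738.0 ≈ 357.544 mm.
Depth of field = Df − Dn = 357.544 − 306.396 ≈ 51.148 mm.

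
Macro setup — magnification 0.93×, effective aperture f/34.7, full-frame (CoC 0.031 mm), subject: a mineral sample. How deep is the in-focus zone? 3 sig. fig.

2.49 mm

At magnification m, DoF ≈ 2·N_eff·c/m² = 2 × 34.7 × 0.031 / 0.93² = 2.151 / 0.8649 ≈ 2.49 mm.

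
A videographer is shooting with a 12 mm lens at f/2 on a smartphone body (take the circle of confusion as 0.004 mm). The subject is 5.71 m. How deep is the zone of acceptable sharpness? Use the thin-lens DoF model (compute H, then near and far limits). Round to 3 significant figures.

4.02 m

Hyperfocal distance H = f²/(N·c) + f = 12²/(2 × 0.004) + 12 = 144/0.008 + 12 ≈ 18012.0 mm ≈ 18.01 m.
Near limit Dn = s·(H − f)/(H + s − 2f) = 5710 × (18012.0 − 12) / (18012.0 + 5710 − 2 × 12) = 5710 × 18000.0 / 23698.0 ≈ 4337.1 mm.
Far limit Df = s·(H − f)/(H − s) = 5710 × (18012.0 − 12) / (18012.0 − 5710) = 5710 × 18000.0 / 12302.0 ≈ 8354.7 mm.
Depth of field = Df − Dn = 8354.7 − 4337.1 ≈ 4017.6 mm ≈ 4.02 m.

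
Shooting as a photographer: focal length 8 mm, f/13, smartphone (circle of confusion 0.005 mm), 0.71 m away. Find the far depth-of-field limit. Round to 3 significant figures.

2.47 m

Hyperfocal distance H = f²/(N·c) + f = 8²/(13 × 0.005) + 8 = 64/0.065 + 8 ≈ 992.6 mm ≈ 0.993 m.
Far limit Df = s·(H − f)/(H − s) = 710 × (992.6 − 8) / (992.6 − 710) = 710 × 984.6 / 282.6 ≈ 2473.6 mm ≈ 2.47 m.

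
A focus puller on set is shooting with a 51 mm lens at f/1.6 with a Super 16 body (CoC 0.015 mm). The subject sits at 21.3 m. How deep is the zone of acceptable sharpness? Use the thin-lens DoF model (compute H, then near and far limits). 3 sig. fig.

8.69 m

Hyperfocal distance H = f²/(N·c) + f = 51²/(1.6 × 0.015) + 51 = 2601/0.024 + 51 ≈ 108426.0 mm ≈ 108.4 m.
Near limit Dn = s·(H − f)/(H + s − 2f) = 21300 × (108426.0 − 51) / (108426.0 + 21300 − 2 × 51) = 21300 × 108375.0 / 129624.0 ≈ 17808.3 mm.
Far limit Df = s·(H − f)/(H − s) = 21300 × (108426.0 − 51) / (108426.0 − 21300) = 21300 × 108375.0 / 87126.0 ≈ 26494.8 mm.
Depth of field = Df − Dn = 26494.8 − 17808.3 ≈ 8686.5 mm ≈ 8.69 m.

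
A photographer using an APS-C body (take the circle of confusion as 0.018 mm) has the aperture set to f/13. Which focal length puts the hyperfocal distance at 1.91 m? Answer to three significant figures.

21.0 mm

From H = f²/(N·c) + f, with f ≪ H: f ≈ √(H·N·c) = √(1910 × 13 × 0.018) = √446.94 ≈ 21.14 mm.
Exact: f² + N·c·f − N·c·H = 0 ⇒ f = (−N·c + √((N·c)² + 4·N·c·H))/2 = (−0.234 + √1787.8)/2 ≈ 21.024 mm ≈ 21.0 mm.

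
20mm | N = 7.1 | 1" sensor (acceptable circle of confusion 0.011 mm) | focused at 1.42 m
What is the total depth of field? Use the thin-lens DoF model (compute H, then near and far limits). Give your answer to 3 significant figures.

0.839 m

Hyperfocal distance H = f²/(N·c) + f = 20²/(7.1 × 0.011) + 20 = 400/0.0781 + 20 ≈ 5141.6 mm ≈ 5.142 m.
Near limit Dn = s·(H − f)/(H + s − 2f) = 1420 × (5141.6 − 20) / (5141.6 + 1420 − 2 × 20) = 1420 × 5121.6 / 6521.6 ≈ 1115.17 mm.
Far limit Df = s·(H − f)/(H − s) = 1420 × (5141.6 − 20) / (5141.6 − 1420) = 1420 × 5121.6 / 3721.6 ≈ 1954.17 mm.
Depth of field = Df − Dn = 1954.17 − 1115.17 ≈ 839.00 mm ≈ 0.839 m.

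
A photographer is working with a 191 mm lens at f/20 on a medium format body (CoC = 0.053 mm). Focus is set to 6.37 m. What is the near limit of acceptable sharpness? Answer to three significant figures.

5.40 m

Hyperfocal distance H = f²/(N·c) + f = 191²/(20 × 0.053) + 191 = 36481/1.06 + 191 ≈ 34607.0 mm ≈ 34.61 m.
Near limit Dn = s·(H − f)/(H + s − 2f) = 6370 × (34607.0 − 191) / (34607.0 + 6370 − 2 × 191) = 6370 × 34416.0 / 40595.0 ≈ 5400.4 mm ≈ 5.40 m.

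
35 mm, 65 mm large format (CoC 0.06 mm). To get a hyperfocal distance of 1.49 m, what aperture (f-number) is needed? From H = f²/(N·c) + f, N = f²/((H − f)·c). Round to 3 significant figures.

f/14

Rearrange H = f²/(N·c) + f for N: N = f² / ((H − f)·c).
N = 35² / ((1490 − 35) × 0.06) = 1225 / 87.30 ≈ 14.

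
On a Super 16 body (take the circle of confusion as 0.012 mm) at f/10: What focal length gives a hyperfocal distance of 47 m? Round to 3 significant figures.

From H = f²/(N·c) + f, with f ≪ H: f ≈ √(H·N·c) = √(47000 × 10 × 0.012) = √5640.0 ≈ 75.10 mm.
Exact: f² + N·c·f − N·c·H = 0 ⇒ f = (−N·c + √((N·c)² + 4·N·c·H))/2 = (−0.12 + √22560)/2 ≈ 75.040 mm ≈ 75.0 mm.

75.0 mm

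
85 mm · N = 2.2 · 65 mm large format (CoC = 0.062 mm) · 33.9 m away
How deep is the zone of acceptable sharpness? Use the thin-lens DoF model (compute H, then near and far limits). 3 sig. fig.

73.1 m

Hyperfocal distance H = f²/(N·c) + f = 85²/(2.2 × 0.062) + 85 = 7225/0.1364 + 85 ≈ 53054.2 mm ≈ 53.05 m.
Near limit Dn = s·(H − f)/(H + s − 2f) = 33900 × (53054.2 − 85) / (53054.2 + 33900 − 2 × 85) = 33900 × 52969.2 / 86784.2 ≈ 20691 mm.
Far limit Df = s·(H − f)/(H − s) = 33900 × (53054.2 − 85) / (53054.2 − 33900) = 33900 × 52969.2 / 19154.2 ≈ 93747 mm.
Depth of field = Df − Dn = 93747 − 20691 ≈ 73056 mm ≈ 73.1 m.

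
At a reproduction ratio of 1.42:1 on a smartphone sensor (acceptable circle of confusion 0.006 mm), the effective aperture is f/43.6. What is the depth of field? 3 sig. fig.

0.259 mm

At magnification m, DoF ≈ 2·N_eff·c/m² = 2 × 43.6 × 0.006 / 1.42² = 0.5232 / 2.016 ≈ 0.259 mm.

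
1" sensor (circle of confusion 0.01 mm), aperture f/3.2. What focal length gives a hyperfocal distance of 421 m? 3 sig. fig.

116 mm

From H = f²/(N·c) + f, with f ≪ H: f ≈ √(H·N·c) = √(421000 × 3.2 × 0.01) = √13472 ≈ 116.1 mm.
The +f correction barely moves this — solving exactly, f² + N·c·f − N·c·H = 0 ⇒ f = (−N·c + √((N·c)² + 4·N·c·H))/2 = (−0.032 + √53888)/2 ≈ 116.05 mm, so f ≈ 116 mm.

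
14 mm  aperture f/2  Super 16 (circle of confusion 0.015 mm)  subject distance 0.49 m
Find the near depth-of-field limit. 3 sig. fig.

457 mm

Hyperfocal distance H = f²/(N·c) + f = 14²/(2 × 0.015) + 14 = 196/0.03 + 14 ≈ 6547.3 mm ≈ 6.547 m.
Near limit Dn = s·(H − f)/(H + s − 2f) = 490 × (6547.3 − 14) / (6547.3 + 490 − 2 × 14) = 490 × 6533.3 / 7009.3 ≈ 456.72 mm.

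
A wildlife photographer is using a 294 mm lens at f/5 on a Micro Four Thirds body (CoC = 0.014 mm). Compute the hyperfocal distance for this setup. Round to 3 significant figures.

Hyperfocal distance H = f²/(N·c) + f = 294²/(5 × 0.014) + 294 = 86436/0.07 + 294 ≈ 1235094.0 mm ≈ 1240 m.

1240 m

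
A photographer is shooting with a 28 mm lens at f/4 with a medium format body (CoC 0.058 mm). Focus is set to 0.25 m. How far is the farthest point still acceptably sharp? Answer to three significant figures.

268 mm

Hyperfocal distance H = f²/(N·c) + f = 28²/(4 × 0.058) + 28 = 784/0.232 + 28 ≈ 3407.3 mm ≈ 3.407 m.
Far limit Df = s·(H − f)/(H − s) = 250 × (3407.3 − 28) / (3407.3 − 250) = 250 × 3379.3 / 3157.3 ≈ 267.58 mm.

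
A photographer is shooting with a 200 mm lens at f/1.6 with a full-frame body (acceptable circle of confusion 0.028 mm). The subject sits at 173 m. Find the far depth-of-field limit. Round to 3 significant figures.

Hyperfocal distance H = f²/(N·c) + f = 200²/(1.6 × 0.028) + 200 = 40000/0.0448 + 200 ≈ 893057.1 mm ≈ 893.1 m.
Far limit Df = s·(H − f)/(H − s) = 173000 × (893057.1 − 200) / (893057.1 − 173000) = 173000 × 892857.1 / 720057.1 ≈ 214517 mm ≈ 215 m.

215 m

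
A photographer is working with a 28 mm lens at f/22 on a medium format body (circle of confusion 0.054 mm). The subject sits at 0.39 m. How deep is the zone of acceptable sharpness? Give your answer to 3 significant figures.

Hyperfocal distance H = f²/(N·c) + f = 28²/(22 × 0.054) + 28 = 784/1.188 + 28 ≈ 687.9 mm ≈ 0.688 m.
Near limit Dn = s·(H − f)/(H + s − 2f) = 390 × (687.9 − 28) / (687.9 + 390 − 2 × 28) = 390 × 659.9 / 1021.9 ≈ 251.85 mm.
Far limit Df = s·(H − f)/(H − s) = 390 × (687.9 − 28) / (687.9 − 390) = 390 × 659.9 / 297.9 ≈ 863.87 mm.
Depth of field = Df − Dn = 863.87 − 251.85 ≈ 612.02 mm ≈ 0.612 m.

0.612 m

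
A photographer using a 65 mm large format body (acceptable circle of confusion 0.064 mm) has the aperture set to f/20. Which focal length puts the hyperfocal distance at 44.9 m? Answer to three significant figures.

239 mm

From H = f²/(N·c) + f, with f ≪ H: f ≈ √(H·N·c) = √(44900 × 20 × 0.064) = √57472 ≈ 239.7 mm.
Exact: f² + N·c·f − N·c·H = 0 ⇒ f = (−N·c + √((N·c)² + 4·N·c·H))/2 = (−1.28 + √229890)/2 ≈ 239.09 mm ≈ 239 mm.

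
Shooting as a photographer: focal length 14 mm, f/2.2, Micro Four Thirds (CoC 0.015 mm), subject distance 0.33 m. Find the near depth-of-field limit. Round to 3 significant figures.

313 mm

Hyperfocal distance H = f²/(N·c) + f = 14²/(2.2 × 0.015) + 14 = 196/0.033 + 14 ≈ 5953.4 mm ≈ 5.953 m.
Near limit Dn = s·(H − f)/(H + s − 2f) = 330 × (5953.4 − 14) / (5953.4 + 330 − 2 × 14) = 330 × 5939.4 / 6255.4 ≈ 313.33 mm.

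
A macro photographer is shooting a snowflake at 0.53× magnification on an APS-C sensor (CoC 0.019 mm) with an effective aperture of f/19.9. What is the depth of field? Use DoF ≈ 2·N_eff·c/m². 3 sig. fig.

At magnification m, DoF ≈ 2·N_eff·c/m² = 2 × 19.9 × 0.019 / 0.53² = 0.7562 / 0.2809 ≈ 2.69 mm.

2.69 mm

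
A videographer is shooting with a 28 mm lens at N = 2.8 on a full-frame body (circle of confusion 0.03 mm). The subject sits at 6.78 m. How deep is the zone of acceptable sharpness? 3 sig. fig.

Hyperfocal distance H = f²/(N·c) + f = 28²/(2.8 × 0.03) + 28 = 784/0.084 + 28 ≈ 9361.3 mm ≈ 9.361 m.
Near limit Dn = s·(H − f)/(H + s − 2f) = 6780 × (9361.3 − 28) / (9361.3 + 6780 − 2 × 28) = 6780 × 9333.3 / 16085.3 ≈ 3934 mm.
Far limit Df = s·(H − f)/(H − s) = 6780 × (9361.3 − 28) / (9361.3 − 6780) = 6780 × 9333.3 / 2581.3 ≈ 24514 mm.
Depth of field = Df − Dn = 24514 − 3934 ≈ 20580 mm ≈ 20.6 m.

20.6 m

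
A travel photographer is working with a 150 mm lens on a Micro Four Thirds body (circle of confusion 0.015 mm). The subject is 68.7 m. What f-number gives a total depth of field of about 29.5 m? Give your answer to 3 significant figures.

Write h = H − f = f²/(N·c). The thin-lens limits are Dn = s·h/(h + (s−f)) and Df = s·h/(h − (s−f)), so DoF = Df − Dn = 2·s·(s−f)·h / (h² − (s−f)²).
That is a quadratic in h: DoF·h² − 2·s·(s−f)·h − DoF·(s−f)² = 0 ⇒ h = (s−f)·(s + √(s² + DoF²)) / DoF = 68550 × (68700 + √(68700² + 29500²)) / 29500 = 68550 × (68700 + 74765.9) / 29500 ≈ 333376 mm.
Then N = f²/(c·h) = 150² / (0.015 × 333376) = 22500 / 5000.6 ≈ 4.50.

f/4.50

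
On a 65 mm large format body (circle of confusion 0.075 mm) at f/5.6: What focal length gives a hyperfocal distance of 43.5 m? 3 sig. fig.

135 mm

From H = f²/(N·c) + f, with f ≪ H: f ≈ √(H·N·c) = √(43500 × 5.6 × 0.075) = √18270 ≈ 135.2 mm.
The +f correction barely moves this — solving exactly, f² + N·c·f − N·c·H = 0 ⇒ f = (−N·c + √((N·c)² + 4·N·c·H))/2 = (−0.42 + √73080)/2 ≈ 134.96 mm, so f ≈ 135 mm.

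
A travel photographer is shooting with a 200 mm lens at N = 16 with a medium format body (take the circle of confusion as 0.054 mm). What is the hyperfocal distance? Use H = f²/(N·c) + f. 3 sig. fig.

46.5 m

Hyperfocal distance H = f²/(N·c) + f = 200²/(16 × 0.054) + 200 = 40000/0.864 + 200 ≈ 46496.3 mm ≈ 46.5 m.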